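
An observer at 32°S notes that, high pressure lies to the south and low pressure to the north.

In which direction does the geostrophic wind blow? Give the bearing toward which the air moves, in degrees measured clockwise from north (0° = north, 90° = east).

The pressure-gradient force points toward the north (bearing 000°).
Geostrophic balance: in the Southern Hemisphere the Coriolis force deflects motion to the left, so the geostrophic wind blows 90° to the left of the pressure-gradient force (low pressure on the right).
Rotating 000° by 90° counterclockwise gives 270° — the wind blows toward the west.

270°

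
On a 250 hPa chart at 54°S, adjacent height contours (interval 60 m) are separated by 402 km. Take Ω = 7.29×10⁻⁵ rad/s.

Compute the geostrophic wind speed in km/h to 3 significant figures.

44.7 km/h

Coriolis parameter at 54°S:
f = 2Ω sin φ = 2 × 7.29×10⁻⁵ × sin 54° = 1.18×10⁻⁴ s⁻¹
Height gradient: |∂Z/∂n| = 60 m / 402000 m = 1.49×10⁻⁴
On a pressure surface, geostrophic balance gives V_g = (g/f)|∂Z/∂n|:
V_g = 9.81 × 1.49×10⁻⁴ / 1.18×10⁻⁴ = 12.4 m/s
Converting: 12.4 m/s × 3.6 = 44.7 km/h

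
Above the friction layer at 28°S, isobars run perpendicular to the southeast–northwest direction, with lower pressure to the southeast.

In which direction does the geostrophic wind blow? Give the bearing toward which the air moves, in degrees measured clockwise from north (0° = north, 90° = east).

045°

The pressure-gradient force points toward the southeast (bearing 135°).
Geostrophic balance: in the Southern Hemisphere the Coriolis force deflects motion to the left, so the geostrophic wind blows 90° to the left of the pressure-gradient force (low pressure on the right).
Rotating 135° by 90° counterclockwise gives 045° — the wind blows toward the northeast.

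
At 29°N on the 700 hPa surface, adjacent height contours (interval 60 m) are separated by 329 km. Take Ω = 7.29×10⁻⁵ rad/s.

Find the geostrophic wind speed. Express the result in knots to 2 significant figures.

49 knots

Coriolis parameter at 29°N:
f = 2Ω sin φ = 2 × 7.29×10⁻⁵ × sin 29° = 7.07×10⁻⁵ s⁻¹
Height gradient: |∂Z/∂n| = 60 m / 329000 m = 1.82×10⁻⁴
On a pressure surface, geostrophic balance gives V_g = (g/f)|∂Z/∂n|:
V_g = 9.81 × 1.82×10⁻⁴ / 7.07×10⁻⁵ = 25.3 m/s
Converting: 25.3 m/s × 1.944 = 49 knots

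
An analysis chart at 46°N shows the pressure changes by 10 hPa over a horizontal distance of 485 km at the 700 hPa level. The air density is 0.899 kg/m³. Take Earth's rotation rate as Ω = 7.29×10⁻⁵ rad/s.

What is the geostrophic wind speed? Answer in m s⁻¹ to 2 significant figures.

22 m s⁻¹

Coriolis parameter at 46°N:
f = 2Ω sin φ = 2 × 7.29×10⁻⁵ × sin 46° = 1.05×10⁻⁴ s⁻¹
Pressure gradient: |∂P/∂n| = 1000 Pa / 485000 m = 2.06×10⁻³ Pa/m
Geostrophic balance (pressure-gradient force = Coriolis force):
V_g = (1/(fρ)) |∂P/∂n| = 2.06×10⁻³ / (1.05×10⁻⁴ × 0.899) = 21.9 m/s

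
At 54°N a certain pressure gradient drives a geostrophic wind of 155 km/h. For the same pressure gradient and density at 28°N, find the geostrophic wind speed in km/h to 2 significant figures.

With the same pressure gradient and density, V_g ∝ 1/f ∝ 1/sin φ.
V₂ = V₁ · sin φ₁ / sin φ₂ = 155 × sin 54° / sin 28°
V₂ = 155 × 0.8090/0.4695 = 270 km/h

270 km/h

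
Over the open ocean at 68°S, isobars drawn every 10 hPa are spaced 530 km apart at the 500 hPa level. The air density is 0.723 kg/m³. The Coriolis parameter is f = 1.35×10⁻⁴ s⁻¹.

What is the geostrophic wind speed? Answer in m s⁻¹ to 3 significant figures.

Pressure gradient: |∂P/∂n| = 1000 Pa / 530000 m = 1.89×10⁻³ Pa/m
Geostrophic balance (pressure-gradient force = Coriolis force):
V_g = (1/(fρ)) |∂P/∂n| = 1.89×10⁻³ / (1.35×10⁻⁴ × 0.723) = 19.3 m/s

19.3 m s⁻¹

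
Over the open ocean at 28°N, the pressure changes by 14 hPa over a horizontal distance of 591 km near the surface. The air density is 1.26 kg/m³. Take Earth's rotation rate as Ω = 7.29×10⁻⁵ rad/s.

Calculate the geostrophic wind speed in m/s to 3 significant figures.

27.5 m/s

Coriolis parameter at 28°N:
f = 2Ω sin φ = 2 × 7.29×10⁻⁵ × sin 28° = 6.84×10⁻⁵ s⁻¹
Pressure gradient: |∂P/∂n| = 1400 Pa / 591000 m = 2.37×10⁻³ Pa/m
Geostrophic balance (pressure-gradient force = Coriolis force):
V_g = (1/(fρ)) |∂P/∂n| = 2.37×10⁻³ / (6.84×10⁻⁵ × 1.26) = 27.5 m/s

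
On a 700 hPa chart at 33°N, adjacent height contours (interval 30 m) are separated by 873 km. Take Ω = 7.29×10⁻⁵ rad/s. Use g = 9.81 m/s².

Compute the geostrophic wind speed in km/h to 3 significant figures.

15.3 km/h

Coriolis parameter at 33°N:
f = 2Ω sin φ = 2 × 7.29×10⁻⁵ × sin 33° = 7.94×10⁻⁵ s⁻¹
Height gradient: |∂Z/∂n| = 30 m / 873000 m = 3.44×10⁻⁵
On a pressure surface, geostrophic balance gives V_g = (g/f)|∂Z/∂n|:
V_g = 9.81 × 3.44×10⁻⁵ / 7.94×10⁻⁵ = 4.25 m/s
Converting: 4.25 m/s × 3.6 = 15.3 km/h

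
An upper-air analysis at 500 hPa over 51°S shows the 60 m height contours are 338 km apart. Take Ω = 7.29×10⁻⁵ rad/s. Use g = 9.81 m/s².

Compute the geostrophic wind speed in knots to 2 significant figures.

Coriolis parameter at 51°S:
f = 2Ω sin φ = 2 × 7.29×10⁻⁵ × sin 51° = 1.13×10⁻⁴ s⁻¹
Height gradient: |∂Z/∂n| = 60 m / 338000 m = 1.78×10⁻⁴
On a pressure surface, geostrophic balance gives V_g = (g/f)|∂Z/∂n|:
V_g = 9.81 × 1.78×10⁻⁴ / 1.13×10⁻⁴ = 15.4 m/s
Converting: 15.4 m/s × 1.944 = 30 knots

30 knots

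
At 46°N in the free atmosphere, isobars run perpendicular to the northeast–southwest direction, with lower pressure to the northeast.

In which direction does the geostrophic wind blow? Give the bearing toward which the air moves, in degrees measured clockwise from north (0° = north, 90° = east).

The pressure-gradient force points toward the northeast (bearing 045°).
Geostrophic balance: in the Northern Hemisphere the Coriolis force deflects motion to the right, so the geostrophic wind blows 90° to the right of the pressure-gradient force (low pressure on the left).
Rotating 045° by 90° clockwise gives 135° — the wind blows toward the southeast.

135°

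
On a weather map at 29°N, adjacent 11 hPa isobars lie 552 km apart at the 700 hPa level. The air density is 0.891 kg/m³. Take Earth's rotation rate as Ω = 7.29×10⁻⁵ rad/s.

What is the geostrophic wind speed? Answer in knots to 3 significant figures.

Coriolis parameter at 29°N:
f = 2Ω sin φ = 2 × 7.29×10⁻⁵ × sin 29° = 7.07×10⁻⁵ s⁻¹
Pressure gradient: |∂P/∂n| = 1100 Pa / 552000 m = 1.99×10⁻³ Pa/m
Geostrophic balance (pressure-gradient force = Coriolis force):
V_g = (1/(fρ)) |∂P/∂n| = 1.99×10⁻³ / (7.07×10⁻⁵ × 0.891) = 31.6 m/s
Converting: 31.6 m/s × 1.944 = 61.5 knots

61.5 knots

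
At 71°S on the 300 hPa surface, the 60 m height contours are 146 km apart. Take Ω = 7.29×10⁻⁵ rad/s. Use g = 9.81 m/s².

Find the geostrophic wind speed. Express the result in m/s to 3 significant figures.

29.2 m/s

Coriolis parameter at 71°S:
f = 2Ω sin φ = 2 × 7.29×10⁻⁵ × sin 71° = 1.38×10⁻⁴ s⁻¹
Height gradient: |∂Z/∂n| = 60 m / 146000 m = 4.11×10⁻⁴
On a pressure surface, geostrophic balance gives V_g = (g/f)|∂Z/∂n|:
V_g = 9.81 × 4.11×10⁻⁴ / 1.38×10⁻⁴ = 29.2 m/s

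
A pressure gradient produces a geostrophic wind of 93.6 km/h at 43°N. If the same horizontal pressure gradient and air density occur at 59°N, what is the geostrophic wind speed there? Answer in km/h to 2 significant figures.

With the same pressure gradient and density, V_g ∝ 1/f ∝ 1/sin φ.
V₂ = V₁ · sin φ₁ / sin φ₂ = 93.6 × sin 43° / sin 59°
V₂ = 93.6 × 0.6820/0.8572 = 74 km/h

74 km/h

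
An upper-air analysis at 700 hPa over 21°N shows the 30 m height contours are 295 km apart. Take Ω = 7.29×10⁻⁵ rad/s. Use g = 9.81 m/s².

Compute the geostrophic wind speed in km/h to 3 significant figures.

Coriolis parameter at 21°N:
f = 2Ω sin φ = 2 × 7.29×10⁻⁵ × sin 21° = 5.23×10⁻⁵ s⁻¹
Height gradient: |∂Z/∂n| = 30 m / 295000 m = 1.02×10⁻⁴
On a pressure surface, geostrophic balance gives V_g = (g/f)|∂Z/∂n|:
V_g = 9.81 × 1.02×10⁻⁴ / 5.23×10⁻⁵ = 19.1 m/s
Converting: 19.1 m/s × 3.6 = 68.7 km/h

68.7 km/h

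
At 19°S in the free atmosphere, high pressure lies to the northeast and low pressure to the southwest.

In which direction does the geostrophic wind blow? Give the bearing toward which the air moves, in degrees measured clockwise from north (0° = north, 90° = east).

The pressure-gradient force points toward the southwest (bearing 225°).
Geostrophic balance: in the Southern Hemisphere the Coriolis force deflects motion to the left, so the geostrophic wind blows 90° to the left of the pressure-gradient force (low pressure on the right).
Rotating 225° by 90° counterclockwise gives 135° — the wind blows toward the southeast.

135°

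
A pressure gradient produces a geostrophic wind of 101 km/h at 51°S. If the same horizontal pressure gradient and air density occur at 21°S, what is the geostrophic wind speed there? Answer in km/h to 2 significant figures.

220 km/h

With the same pressure gradient and density, V_g ∝ 1/f ∝ 1/sin φ.
V₂ = V₁ · sin φ₁ / sin φ₂ = 101 × sin 51° / sin 21°
V₂ = 101 × 0.7771/0.3584 = 220 km/h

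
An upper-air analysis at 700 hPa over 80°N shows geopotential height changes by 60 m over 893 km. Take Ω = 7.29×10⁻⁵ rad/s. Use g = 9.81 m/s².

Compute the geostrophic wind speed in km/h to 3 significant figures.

16.5 km/h

Coriolis parameter at 80°N:
f = 2Ω sin φ = 2 × 7.29×10⁻⁵ × sin 80° = 1.44×10⁻⁴ s⁻¹
Height gradient: |∂Z/∂n| = 60 m / 893000 m = 6.72×10⁻⁵
On a pressure surface, geostrophic balance gives V_g = (g/f)|∂Z/∂n|:
V_g = 9.81 × 6.72×10⁻⁵ / 1.44×10⁻⁴ = 4.59 m/s
Converting: 4.59 m/s × 3.6 = 16.5 km/h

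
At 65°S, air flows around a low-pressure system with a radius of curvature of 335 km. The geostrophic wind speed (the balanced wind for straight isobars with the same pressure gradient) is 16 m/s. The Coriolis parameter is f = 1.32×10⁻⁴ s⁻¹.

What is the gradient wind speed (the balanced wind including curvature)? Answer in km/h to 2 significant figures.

Around a low, centrifugal force acts outward with Coriolis, so pressure-gradient force balances both:
(1/ρ)|∂P/∂n| = fV + V²/R  →  V² + fR·V − fR·V_g = 0
With fR = 1.32×10⁻⁴ × 335×10³ m = 44.2 m/s:
V = [−fR + √((fR)² + 4 fR V_g)]/2 = [−44.2 + √(44.2² + 4×44.2×16)]/2 = 12.5 m/s
Subgeostrophic (V < V_g = 16 m/s), as expected around a low.
Converting: 12.5 m/s × 3.6 = 45 km/h

45 km/h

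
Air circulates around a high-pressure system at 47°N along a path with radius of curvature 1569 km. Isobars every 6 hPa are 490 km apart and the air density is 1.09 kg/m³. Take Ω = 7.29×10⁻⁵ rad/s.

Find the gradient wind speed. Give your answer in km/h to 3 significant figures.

Coriolis parameter at 47°N:
f = 2Ω sin φ = 2 × 7.29×10⁻⁵ × sin 47° = 1.07×10⁻⁴ s⁻¹
Pressure gradient: |∂P/∂n| = 600 Pa / 490000 m = 1.22×10⁻³ Pa/m
Geostrophic speed: V_g = |∂P/∂n|/(fρ) = 1.22×10⁻³/(1.07×10⁻⁴ × 1.09) = 10.5 m/s
Around a high, pressure-gradient force acts outward with centrifugal, so Coriolis balances both:
fV = (1/ρ)|∂P/∂n| + V²/R  →  V² − fR·V + fR·V_g = 0
With fR = 1.07×10⁻⁴ × 1569×10³ m = 167 m/s:
V = [fR − √((fR)² − 4 fR V_g)]/2 = [167 − √(167² − 4×167×10.5)]/2 = 11.3 m/s
Supergeostrophic (V > V_g = 10.5 m/s), as expected around a high.
Converting: 11.3 m/s × 3.6 = 40.7 km/h

40.7 km/h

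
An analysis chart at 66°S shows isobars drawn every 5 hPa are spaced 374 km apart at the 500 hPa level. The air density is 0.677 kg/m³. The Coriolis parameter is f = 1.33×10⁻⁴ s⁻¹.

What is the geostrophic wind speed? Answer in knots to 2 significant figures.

Pressure gradient: |∂P/∂n| = 500 Pa / 374000 m = 1.34×10⁻³ Pa/m
Geostrophic balance (pressure-gradient force = Coriolis force):
V_g = (1/(fρ)) |∂P/∂n| = 1.34×10⁻³ / (1.33×10⁻⁴ × 0.677) = 14.8 m/s
Converting: 14.8 m/s × 1.944 = 29 knots

29 knots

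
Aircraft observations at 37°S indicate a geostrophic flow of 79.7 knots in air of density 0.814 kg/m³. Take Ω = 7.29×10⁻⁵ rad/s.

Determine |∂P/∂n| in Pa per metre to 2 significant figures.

2.9×10⁻³ Pa/m

Coriolis parameter at 37°S:
f = 2Ω sin φ = 2 × 7.29×10⁻⁵ × sin 37° = 8.77×10⁻⁵ s⁻¹
Wind speed in SI: 79.7 knots = 41.0 m/s
Geostrophic balance rearranged: |∂P/∂n| = f ρ V_g
|∂P/∂n| = 8.77×10⁻⁵ × 0.814 × 41.0 = 2.93×10⁻³ Pa/m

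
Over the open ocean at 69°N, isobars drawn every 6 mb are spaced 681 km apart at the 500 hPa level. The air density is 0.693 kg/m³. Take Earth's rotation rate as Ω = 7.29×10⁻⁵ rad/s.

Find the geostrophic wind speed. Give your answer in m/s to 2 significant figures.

Coriolis parameter at 69°N:
f = 2Ω sin φ = 2 × 7.29×10⁻⁵ × sin 69° = 1.36×10⁻⁴ s⁻¹
Pressure gradient: |∂P/∂n| = 600 Pa / 681000 m = 8.81×10⁻⁴ Pa/m
Geostrophic balance (pressure-gradient force = Coriolis force):
V_g = (1/(fρ)) |∂P/∂n| = 8.81×10⁻⁴ / (1.36×10⁻⁴ × 0.693) = 9.34 m/s

9.3 m/s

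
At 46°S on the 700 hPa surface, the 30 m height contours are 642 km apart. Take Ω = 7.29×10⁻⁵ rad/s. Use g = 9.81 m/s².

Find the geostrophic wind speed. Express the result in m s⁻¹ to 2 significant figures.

Coriolis parameter at 46°S:
f = 2Ω sin φ = 2 × 7.29×10⁻⁵ × sin 46° = 1.05×10⁻⁴ s⁻¹
Height gradient: |∂Z/∂n| = 30 m / 642000 m = 4.67×10⁻⁵
On a pressure surface, geostrophic balance gives V_g = (g/f)|∂Z/∂n|:
V_g = 9.81 × 4.67×10⁻⁵ / 1.05×10⁻⁴ = 4.37 m/s

4.4 m s⁻¹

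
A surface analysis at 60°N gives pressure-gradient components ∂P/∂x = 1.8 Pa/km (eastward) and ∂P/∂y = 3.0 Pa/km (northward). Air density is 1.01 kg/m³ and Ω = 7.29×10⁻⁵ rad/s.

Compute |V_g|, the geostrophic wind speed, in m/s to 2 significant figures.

Coriolis parameter at 60°N:
f = 2Ω sin φ = 2 × 7.29×10⁻⁵ × sin 60° = 1.26×10⁻⁴ s⁻¹
Component geostrophic relations (x east, y north):
u_g = −(1/(fρ)) ∂P/∂y,  v_g = (1/(fρ)) ∂P/∂x
u_g = −(3.0×10⁻³)/(1.26×10⁻⁴ × 1.01) = −23.5 m/s;  v_g = (1.8×10⁻³)/(1.26×10⁻⁴ × 1.01) = 14.1 m/s
|V_g| = √(u_g² + v_g²) = 27.4 m/s

27 m/s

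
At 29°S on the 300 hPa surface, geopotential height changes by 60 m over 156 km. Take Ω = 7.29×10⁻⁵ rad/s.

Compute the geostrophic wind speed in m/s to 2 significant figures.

53 m/s

Coriolis parameter at 29°S:
f = 2Ω sin φ = 2 × 7.29×10⁻⁵ × sin 29° = 7.07×10⁻⁵ s⁻¹
Height gradient: |∂Z/∂n| = 60 m / 156000 m = 3.85×10⁻⁴
On a pressure surface, geostrophic balance gives V_g = (g/f)|∂Z/∂n|:
V_g = 9.81 × 3.85×10⁻⁴ / 7.07×10⁻⁵ = 53.4 m/s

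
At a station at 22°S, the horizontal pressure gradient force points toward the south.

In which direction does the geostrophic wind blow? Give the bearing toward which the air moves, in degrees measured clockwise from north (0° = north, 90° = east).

090°

The pressure-gradient force points toward the south (bearing 180°).
Geostrophic balance: in the Southern Hemisphere the Coriolis force deflects motion to the left, so the geostrophic wind blows 90° to the left of the pressure-gradient force (low pressure on the right).
Rotating 180° by 90° counterclockwise gives 090° — the wind blows toward the east.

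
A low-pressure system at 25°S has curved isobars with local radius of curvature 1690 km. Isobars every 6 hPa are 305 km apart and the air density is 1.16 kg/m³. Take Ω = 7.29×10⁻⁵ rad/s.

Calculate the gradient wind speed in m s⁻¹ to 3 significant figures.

Coriolis parameter at 25°S:
f = 2Ω sin φ = 2 × 7.29×10⁻⁵ × sin 25° = 6.16×10⁻⁵ s⁻¹
Pressure gradient: |∂P/∂n| = 600 Pa / 305000 m = 1.97×10⁻³ Pa/m
Geostrophic speed: V_g = |∂P/∂n|/(fρ) = 1.97×10⁻³/(6.16×10⁻⁵ × 1.16) = 27.5 m/s
Around a low, centrifugal force acts outward with Coriolis, so pressure-gradient force balances both:
(1/ρ)|∂P/∂n| = fV + V²/R  →  V² + fR·V − fR·V_g = 0
With fR = 6.16×10⁻⁵ × 1690×10³ m = 104 m/s:
V = [−fR + √((fR)² + 4 fR V_g)]/2 = [−104 + √(104² + 4×104×27.5)]/2 = 22.6 m/s
Subgeostrophic (V < V_g = 27.5 m/s), as expected around a low.

22.6 m s⁻¹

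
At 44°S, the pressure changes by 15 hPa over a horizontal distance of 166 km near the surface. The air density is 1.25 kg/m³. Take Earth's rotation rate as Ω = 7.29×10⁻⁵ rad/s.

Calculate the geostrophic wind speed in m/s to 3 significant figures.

Coriolis parameter at 44°S:
f = 2Ω sin φ = 2 × 7.29×10⁻⁵ × sin 44° = 1.01×10⁻⁴ s⁻¹
Pressure gradient: |∂P/∂n| = 1500 Pa / 166000 m = 9.04×10⁻³ Pa/m
Geostrophic balance (pressure-gradient force = Coriolis force):
V_g = (1/(fρ)) |∂P/∂n| = 9.04×10⁻³ / (1.01×10⁻⁴ × 1.25) = 71.4 m/s

71.4 m/s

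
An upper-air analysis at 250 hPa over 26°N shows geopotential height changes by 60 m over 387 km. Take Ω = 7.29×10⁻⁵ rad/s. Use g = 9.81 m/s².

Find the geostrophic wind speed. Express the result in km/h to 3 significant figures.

85.7 km/h

Coriolis parameter at 26°N:
f = 2Ω sin φ = 2 × 7.29×10⁻⁵ × sin 26° = 6.39×10⁻⁵ s⁻¹
Height gradient: |∂Z/∂n| = 60 m / 387000 m = 1.55×10⁻⁴
On a pressure surface, geostrophic balance gives V_g = (g/f)|∂Z/∂n|:
V_g = 9.81 × 1.55×10⁻⁴ / 6.39×10⁻⁵ = 23.8 m/s
Converting: 23.8 m/s × 3.6 = 85.7 km/h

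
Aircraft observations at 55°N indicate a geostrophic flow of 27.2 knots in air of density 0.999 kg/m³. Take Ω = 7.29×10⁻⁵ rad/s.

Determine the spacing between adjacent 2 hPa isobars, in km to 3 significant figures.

Coriolis parameter at 55°N:
f = 2Ω sin φ = 2 × 7.29×10⁻⁵ × sin 55° = 1.19×10⁻⁴ s⁻¹
Wind speed in SI: 27.2 knots = 14.0 m/s
Geostrophic balance rearranged: |∂P/∂n| = f ρ V_g
|∂P/∂n| = 1.19×10⁻⁴ × 0.999 × 14.0 = 1.67×10⁻³ Pa/m
Isobar spacing: Δn = ΔP/|∂P/∂n| = 200 Pa / 1.67×10⁻³ Pa/m = 119794 m ≈ 120 km

120 km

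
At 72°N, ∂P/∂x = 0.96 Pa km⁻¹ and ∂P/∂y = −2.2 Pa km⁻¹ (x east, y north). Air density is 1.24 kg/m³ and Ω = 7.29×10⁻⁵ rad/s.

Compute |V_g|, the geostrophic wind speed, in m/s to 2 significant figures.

14 m/s

Coriolis parameter at 72°N:
f = 2Ω sin φ = 2 × 7.29×10⁻⁵ × sin 72° = 1.39×10⁻⁴ s⁻¹
Component geostrophic relations (x east, y north):
u_g = −(1/(fρ)) ∂P/∂y,  v_g = (1/(fρ)) ∂P/∂x
u_g = −(−2.2×10⁻³)/(1.39×10⁻⁴ × 1.24) = 12.8 m/s;  v_g = (0.96×10⁻³)/(1.39×10⁻⁴ × 1.24) = 5.58 m/s
|V_g| = √(u_g² + v_g²) = 14.0 m/s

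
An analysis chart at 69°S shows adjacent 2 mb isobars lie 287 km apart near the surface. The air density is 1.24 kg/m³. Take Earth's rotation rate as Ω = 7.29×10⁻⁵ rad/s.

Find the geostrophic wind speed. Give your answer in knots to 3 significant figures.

8.03 knots

Coriolis parameter at 69°S:
f = 2Ω sin φ = 2 × 7.29×10⁻⁵ × sin 69° = 1.36×10⁻⁴ s⁻¹
Pressure gradient: |∂P/∂n| = 200 Pa / 287000 m = 6.97×10⁻⁴ Pa/m
Geostrophic balance (pressure-gradient force = Coriolis force):
V_g = (1/(fρ)) |∂P/∂n| = 6.97×10⁻⁴ / (1.36×10⁻⁴ × 1.24) = 4.13 m/s
Converting: 4.13 m/s × 1.944 = 8.03 knots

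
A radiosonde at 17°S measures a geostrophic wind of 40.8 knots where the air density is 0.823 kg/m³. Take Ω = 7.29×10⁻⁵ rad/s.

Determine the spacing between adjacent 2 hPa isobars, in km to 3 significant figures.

Coriolis parameter at 17°S:
f = 2Ω sin φ = 2 × 7.29×10⁻⁵ × sin 17° = 4.26×10⁻⁵ s⁻¹
Wind speed in SI: 40.8 knots = 21.0 m/s
Geostrophic balance rearranged: |∂P/∂n| = f ρ V_g
|∂P/∂n| = 4.26×10⁻⁵ × 0.823 × 21.0 = 7.36×10⁻⁴ Pa/m
Isobar spacing: Δn = ΔP/|∂P/∂n| = 200 Pa / 7.36×10⁻⁴ Pa/m = 271606 m ≈ 272 km

272 km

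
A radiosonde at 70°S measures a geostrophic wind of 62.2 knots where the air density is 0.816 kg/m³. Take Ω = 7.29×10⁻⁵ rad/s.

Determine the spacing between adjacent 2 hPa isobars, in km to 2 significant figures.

Coriolis parameter at 70°S:
f = 2Ω sin φ = 2 × 7.29×10⁻⁵ × sin 70° = 1.37×10⁻⁴ s⁻¹
Wind speed in SI: 62.2 knots = 32.0 m/s
Geostrophic balance rearranged: |∂P/∂n| = f ρ V_g
|∂P/∂n| = 1.37×10⁻⁴ × 0.816 × 32.0 = 3.58×10⁻³ Pa/m
Isobar spacing: Δn = ΔP/|∂P/∂n| = 200 Pa / 3.58×10⁻³ Pa/m = 55907 m ≈ 56 km

56 km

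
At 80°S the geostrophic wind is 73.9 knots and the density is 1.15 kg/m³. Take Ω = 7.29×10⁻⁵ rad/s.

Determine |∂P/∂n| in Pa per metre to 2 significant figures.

6.3×10⁻³ Pa/m

Coriolis parameter at 80°S:
f = 2Ω sin φ = 2 × 7.29×10⁻⁵ × sin 80° = 1.44×10⁻⁴ s⁻¹
Wind speed in SI: 73.9 knots = 38.0 m/s
Geostrophic balance rearranged: |∂P/∂n| = f ρ V_g
|∂P/∂n| = 1.44×10⁻⁴ × 1.15 × 38.0 = 6.28×10⁻³ Pa/m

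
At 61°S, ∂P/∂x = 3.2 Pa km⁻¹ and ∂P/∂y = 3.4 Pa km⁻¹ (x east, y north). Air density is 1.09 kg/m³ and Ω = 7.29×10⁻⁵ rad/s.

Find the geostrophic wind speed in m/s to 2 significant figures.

34 m/s

Coriolis parameter at 61°S:
f = 2Ω sin φ = 2 × 7.29×10⁻⁵ × sin 61° = 1.28×10⁻⁴ s⁻¹
In the Southern Hemisphere f is negative: f = −1.28×10⁻⁴ s⁻¹.
Component geostrophic relations (x east, y north):
u_g = −(1/(fρ)) ∂P/∂y,  v_g = (1/(fρ)) ∂P/∂x
u_g = −(3.4×10⁻³)/(−1.28×10⁻⁴ × 1.09) = 24.5 m/s;  v_g = (3.2×10⁻³)/(−1.28×10⁻⁴ × 1.09) = −23.0 m/s
|V_g| = √(u_g² + v_g²) = 33.6 m/s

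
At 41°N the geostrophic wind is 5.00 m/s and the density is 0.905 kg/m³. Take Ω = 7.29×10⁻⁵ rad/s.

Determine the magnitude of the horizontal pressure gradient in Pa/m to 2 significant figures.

Coriolis parameter at 41°N:
f = 2Ω sin φ = 2 × 7.29×10⁻⁵ × sin 41° = 9.57×10⁻⁵ s⁻¹
Geostrophic balance rearranged: |∂P/∂n| = f ρ V_g
|∂P/∂n| = 9.57×10⁻⁵ × 0.905 × 5.00 = 4.33×10⁻⁴ Pa/m

4.3×10⁻⁴ Pa/m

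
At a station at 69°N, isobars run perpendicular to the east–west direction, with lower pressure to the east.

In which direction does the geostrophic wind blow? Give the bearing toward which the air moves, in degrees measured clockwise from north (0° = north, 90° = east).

180°

The pressure-gradient force points toward the east (bearing 090°).
Geostrophic balance: in the Northern Hemisphere the Coriolis force deflects motion to the right, so the geostrophic wind blows 90° to the right of the pressure-gradient force (low pressure on the left).
Rotating 090° by 90° clockwise gives 180° — the wind blows toward the south.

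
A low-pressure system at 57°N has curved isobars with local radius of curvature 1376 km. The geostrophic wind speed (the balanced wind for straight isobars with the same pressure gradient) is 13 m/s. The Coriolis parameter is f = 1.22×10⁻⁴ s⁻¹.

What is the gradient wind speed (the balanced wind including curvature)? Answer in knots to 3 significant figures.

Around a low, centrifugal force acts outward with Coriolis, so pressure-gradient force balances both:
(1/ρ)|∂P/∂n| = fV + V²/R  →  V² + fR·V − fR·V_g = 0
With fR = 1.22×10⁻⁴ × 1376×10³ m = 168 m/s:
V = [−fR + √((fR)² + 4 fR V_g)]/2 = [−168 + √(168² + 4×168×13)]/2 = 12.1 m/s
Subgeostrophic (V < V_g = 13 m/s), as expected around a low.
Converting: 12.1 m/s × 1.944 = 23.6 knots

23.6 knots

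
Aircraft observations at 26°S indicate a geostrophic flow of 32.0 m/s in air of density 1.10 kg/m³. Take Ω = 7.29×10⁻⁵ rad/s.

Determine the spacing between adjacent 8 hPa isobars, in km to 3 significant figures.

356 km

Coriolis parameter at 26°S:
f = 2Ω sin φ = 2 × 7.29×10⁻⁵ × sin 26° = 6.39×10⁻⁵ s⁻¹
Geostrophic balance rearranged: |∂P/∂n| = f ρ V_g
|∂P/∂n| = 6.39×10⁻⁵ × 1.10 × 32.0 = 2.25×10⁻³ Pa/m
Isobar spacing: Δn = ΔP/|∂P/∂n| = 800 Pa / 2.25×10⁻³ Pa/m = 355589 m ≈ 356 km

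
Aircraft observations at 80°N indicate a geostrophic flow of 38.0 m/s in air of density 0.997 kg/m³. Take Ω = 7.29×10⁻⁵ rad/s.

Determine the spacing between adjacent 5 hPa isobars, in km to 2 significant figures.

92 km

Coriolis parameter at 80°N:
f = 2Ω sin φ = 2 × 7.29×10⁻⁵ × sin 80° = 1.44×10⁻⁴ s⁻¹
Geostrophic balance rearranged: |∂P/∂n| = f ρ V_g
|∂P/∂n| = 1.44×10⁻⁴ × 0.997 × 38.0 = 5.44×10⁻³ Pa/m
Isobar spacing: Δn = ΔP/|∂P/∂n| = 500 Pa / 5.44×10⁻³ Pa/m = 91914 m ≈ 92 km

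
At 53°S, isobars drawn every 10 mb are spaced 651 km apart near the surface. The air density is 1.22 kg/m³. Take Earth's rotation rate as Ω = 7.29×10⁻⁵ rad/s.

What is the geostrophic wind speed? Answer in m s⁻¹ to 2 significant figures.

11 m s⁻¹

Coriolis parameter at 53°S:
f = 2Ω sin φ = 2 × 7.29×10⁻⁵ × sin 53° = 1.16×10⁻⁴ s⁻¹
Pressure gradient: |∂P/∂n| = 1000 Pa / 651000 m = 1.54×10⁻³ Pa/m
Geostrophic balance (pressure-gradient force = Coriolis force):
V_g = (1/(fρ)) |∂P/∂n| = 1.54×10⁻³ / (1.16×10⁻⁴ × 1.22) = 10.8 m/s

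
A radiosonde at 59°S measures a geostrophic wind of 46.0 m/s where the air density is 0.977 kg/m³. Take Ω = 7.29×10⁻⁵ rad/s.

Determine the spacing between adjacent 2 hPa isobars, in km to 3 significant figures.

35.6 km

Coriolis parameter at 59°S:
f = 2Ω sin φ = 2 × 7.29×10⁻⁵ × sin 59° = 1.25×10⁻⁴ s⁻¹
Geostrophic balance rearranged: |∂P/∂n| = f ρ V_g
|∂P/∂n| = 1.25×10⁻⁴ × 0.977 × 46.0 = 5.62×10⁻³ Pa/m
Isobar spacing: Δn = ΔP/|∂P/∂n| = 200 Pa / 5.62×10⁻³ Pa/m = 35609 m ≈ 35.6 km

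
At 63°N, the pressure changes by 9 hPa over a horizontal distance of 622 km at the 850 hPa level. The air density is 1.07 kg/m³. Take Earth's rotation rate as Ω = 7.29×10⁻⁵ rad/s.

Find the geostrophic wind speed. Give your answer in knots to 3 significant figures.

Coriolis parameter at 63°N:
f = 2Ω sin φ = 2 × 7.29×10⁻⁵ × sin 63° = 1.30×10⁻⁴ s⁻¹
Pressure gradient: |∂P/∂n| = 900 Pa / 622000 m = 1.45×10⁻³ Pa/m
Geostrophic balance (pressure-gradient force = Coriolis force):
V_g = (1/(fρ)) |∂P/∂n| = 1.45×10⁻³ / (1.30×10⁻⁴ × 1.07) = 10.4 m/s
Converting: 10.4 m/s × 1.944 = 20.2 knots

20.2 knots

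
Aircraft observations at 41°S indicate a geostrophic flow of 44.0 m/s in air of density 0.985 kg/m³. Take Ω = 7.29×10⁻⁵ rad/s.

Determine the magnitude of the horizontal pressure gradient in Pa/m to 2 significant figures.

4.1×10⁻³ Pa/m

Coriolis parameter at 41°S:
f = 2Ω sin φ = 2 × 7.29×10⁻⁵ × sin 41° = 9.57×10⁻⁵ s⁻¹
Geostrophic balance rearranged: |∂P/∂n| = f ρ V_g
|∂P/∂n| = 9.57×10⁻⁵ × 0.985 × 44.0 = 4.15×10⁻³ Pa/m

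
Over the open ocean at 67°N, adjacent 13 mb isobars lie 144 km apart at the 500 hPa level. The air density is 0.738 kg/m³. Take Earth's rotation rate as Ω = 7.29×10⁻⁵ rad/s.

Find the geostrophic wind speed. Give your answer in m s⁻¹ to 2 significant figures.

91 m s⁻¹

Coriolis parameter at 67°N:
f = 2Ω sin φ = 2 × 7.29×10⁻⁵ × sin 67° = 1.34×10⁻⁴ s⁻¹
Pressure gradient: |∂P/∂n| = 1300 Pa / 144000 m = 9.03×10⁻³ Pa/m
Geostrophic balance (pressure-gradient force = Coriolis force):
V_g = (1/(fρ)) |∂P/∂n| = 9.03×10⁻³ / (1.34×10⁻⁴ × 0.738) = 91.1 m/s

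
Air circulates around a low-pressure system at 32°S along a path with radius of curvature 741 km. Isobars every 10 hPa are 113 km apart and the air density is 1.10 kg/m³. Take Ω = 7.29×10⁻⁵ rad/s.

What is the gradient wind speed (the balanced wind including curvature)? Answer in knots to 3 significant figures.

104 knots

Coriolis parameter at 32°S:
f = 2Ω sin φ = 2 × 7.29×10⁻⁵ × sin 32° = 7.73×10⁻⁵ s⁻¹
Pressure gradient: |∂P/∂n| = 1000 Pa / 113000 m = 8.85×10⁻³ Pa/m
Geostrophic speed: V_g = |∂P/∂n|/(fρ) = 8.85×10⁻³/(7.73×10⁻⁵ × 1.10) = 104 m/s
Around a low, centrifugal force acts outward with Coriolis, so pressure-gradient force balances both:
(1/ρ)|∂P/∂n| = fV + V²/R  →  V² + fR·V − fR·V_g = 0
With fR = 7.73×10⁻⁵ × 741×10³ m = 57.3 m/s:
V = [−fR + √((fR)² + 4 fR V_g)]/2 = [−57.3 + √(57.3² + 4×57.3×104)]/2 = 53.7 m/s
Subgeostrophic (V < V_g = 104 m/s), as expected around a low.
Converting: 53.7 m/s × 1.944 = 104 knots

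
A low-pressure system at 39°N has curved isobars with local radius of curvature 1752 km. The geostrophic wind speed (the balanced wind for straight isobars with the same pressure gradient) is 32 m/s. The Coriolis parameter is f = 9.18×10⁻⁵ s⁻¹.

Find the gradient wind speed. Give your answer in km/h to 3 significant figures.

Around a low, centrifugal force acts outward with Coriolis, so pressure-gradient force balances both:
(1/ρ)|∂P/∂n| = fV + V²/R  →  V² + fR·V − fR·V_g = 0
With fR = 9.18×10⁻⁵ × 1752×10³ m = 161 m/s:
V = [−fR + √((fR)² + 4 fR V_g)]/2 = [−161 + √(161² + 4×161×32)]/2 = 27.3 m/s
Subgeostrophic (V < V_g = 32 m/s), as expected around a low.
Converting: 27.3 m/s × 3.6 = 98.5 km/h

98.5 km/h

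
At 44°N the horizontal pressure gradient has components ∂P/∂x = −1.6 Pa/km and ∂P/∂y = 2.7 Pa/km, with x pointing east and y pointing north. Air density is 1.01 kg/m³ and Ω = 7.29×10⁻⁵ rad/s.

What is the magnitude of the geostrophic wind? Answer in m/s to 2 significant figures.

31 m/s

Coriolis parameter at 44°N:
f = 2Ω sin φ = 2 × 7.29×10⁻⁵ × sin 44° = 1.01×10⁻⁴ s⁻¹
Component geostrophic relations (x east, y north):
u_g = −(1/(fρ)) ∂P/∂y,  v_g = (1/(fρ)) ∂P/∂x
u_g = −(2.7×10⁻³)/(1.01×10⁻⁴ × 1.01) = −26.4 m/s;  v_g = (−1.6×10⁻³)/(1.01×10⁻⁴ × 1.01) = −15.6 m/s
|V_g| = √(u_g² + v_g²) = 30.7 m/s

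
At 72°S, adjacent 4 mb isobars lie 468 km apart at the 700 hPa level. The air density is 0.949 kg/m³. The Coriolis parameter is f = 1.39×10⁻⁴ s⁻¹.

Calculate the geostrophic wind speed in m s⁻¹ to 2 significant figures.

Pressure gradient: |∂P/∂n| = 400 Pa / 468000 m = 8.55×10⁻⁴ Pa/m
Geostrophic balance (pressure-gradient force = Coriolis force):
V_g = (1/(fρ)) |∂P/∂n| = 8.55×10⁻⁴ / (1.39×10⁻⁴ × 0.949) = 6.48 m/s

6.5 m s⁻¹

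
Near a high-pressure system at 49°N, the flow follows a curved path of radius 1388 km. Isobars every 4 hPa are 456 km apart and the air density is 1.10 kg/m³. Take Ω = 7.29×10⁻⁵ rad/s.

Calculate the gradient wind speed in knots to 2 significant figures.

15 knots

Coriolis parameter at 49°N:
f = 2Ω sin φ = 2 × 7.29×10⁻⁵ × sin 49° = 1.10×10⁻⁴ s⁻¹
Pressure gradient: |∂P/∂n| = 400 Pa / 456000 m = 8.77×10⁻⁴ Pa/m
Geostrophic speed: V_g = |∂P/∂n|/(fρ) = 8.77×10⁻⁴/(1.10×10⁻⁴ × 1.10) = 7.25 m/s
Around a high, pressure-gradient force acts outward with centrifugal, so Coriolis balances both:
fV = (1/ρ)|∂P/∂n| + V²/R  →  V² − fR·V + fR·V_g = 0
With fR = 1.10×10⁻⁴ × 1388×10³ m = 153 m/s:
V = [fR − √((fR)² − 4 fR V_g)]/2 = [153 − √(153² − 4×153×7.25)]/2 = 7.63 m/s
Supergeostrophic (V > V_g = 7.25 m/s), as expected around a high.
Converting: 7.63 m/s × 1.944 = 15 knots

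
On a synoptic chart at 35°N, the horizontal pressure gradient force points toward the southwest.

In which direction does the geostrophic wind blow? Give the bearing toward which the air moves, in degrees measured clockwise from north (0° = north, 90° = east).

The pressure-gradient force points toward the southwest (bearing 225°).
Geostrophic balance: in the Northern Hemisphere the Coriolis force deflects motion to the right, so the geostrophic wind blows 90° to the right of the pressure-gradient force (low pressure on the left).
Rotating 225° by 90° clockwise gives 315° — the wind blows toward the northwest.

315°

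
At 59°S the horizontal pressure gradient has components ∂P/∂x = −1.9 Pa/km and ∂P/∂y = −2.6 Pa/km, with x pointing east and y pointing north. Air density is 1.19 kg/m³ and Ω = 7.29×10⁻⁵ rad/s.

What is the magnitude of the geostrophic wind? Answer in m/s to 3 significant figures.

Coriolis parameter at 59°S:
f = 2Ω sin φ = 2 × 7.29×10⁻⁵ × sin 59° = 1.25×10⁻⁴ s⁻¹
In the Southern Hemisphere f is negative: f = −1.25×10⁻⁴ s⁻¹.
Component geostrophic relations (x east, y north):
u_g = −(1/(fρ)) ∂P/∂y,  v_g = (1/(fρ)) ∂P/∂x
u_g = −(−2.6×10⁻³)/(−1.25×10⁻⁴ × 1.19) = −17.5 m/s;  v_g = (−1.9×10⁻³)/(−1.25×10⁻⁴ × 1.19) = 12.8 m/s
|V_g| = √(u_g² + v_g²) = 21.7 m/s

21.7 m/s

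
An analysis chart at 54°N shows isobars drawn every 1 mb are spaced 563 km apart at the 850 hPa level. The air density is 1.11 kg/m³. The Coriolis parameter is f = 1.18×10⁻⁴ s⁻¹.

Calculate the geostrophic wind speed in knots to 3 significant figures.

2.64 knots

Pressure gradient: |∂P/∂n| = 100 Pa / 563000 m = 1.78×10⁻⁴ Pa/m
Geostrophic balance (pressure-gradient force = Coriolis force):
V_g = (1/(fρ)) |∂P/∂n| = 1.78×10⁻⁴ / (1.18×10⁻⁴ × 1.11) = 1.36 m/s
Converting: 1.36 m/s × 1.944 = 2.64 knots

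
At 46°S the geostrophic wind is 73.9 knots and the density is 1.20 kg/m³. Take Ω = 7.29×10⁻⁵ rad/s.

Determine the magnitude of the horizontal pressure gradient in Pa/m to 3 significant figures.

Coriolis parameter at 46°S:
f = 2Ω sin φ = 2 × 7.29×10⁻⁵ × sin 46° = 1.05×10⁻⁴ s⁻¹
Wind speed in SI: 73.9 knots = 38.0 m/s
Geostrophic balance rearranged: |∂P/∂n| = f ρ V_g
|∂P/∂n| = 1.05×10⁻⁴ × 1.20 × 38.0 = 4.78×10⁻³ Pa/m

4.78×10⁻³ Pa/m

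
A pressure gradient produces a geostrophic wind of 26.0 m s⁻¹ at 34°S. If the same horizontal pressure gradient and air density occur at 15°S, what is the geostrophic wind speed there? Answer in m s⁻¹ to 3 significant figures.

With the same pressure gradient and density, V_g ∝ 1/f ∝ 1/sin φ.
V₂ = V₁ · sin φ₁ / sin φ₂ = 26.0 × sin 34° / sin 15°
V₂ = 26.0 × 0.5592/0.2588 = 56.2 m s⁻¹

56.2 m s⁻¹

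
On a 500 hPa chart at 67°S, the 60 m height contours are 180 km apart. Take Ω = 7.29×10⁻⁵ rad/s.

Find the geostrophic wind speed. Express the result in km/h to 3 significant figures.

Coriolis parameter at 67°S:
f = 2Ω sin φ = 2 × 7.29×10⁻⁵ × sin 67° = 1.34×10⁻⁴ s⁻¹
Height gradient: |∂Z/∂n| = 60 m / 180000 m = 3.33×10⁻⁴
On a pressure surface, geostrophic balance gives V_g = (g/f)|∂Z/∂n|:
V_g = 9.81 × 3.33×10⁻⁴ / 1.34×10⁻⁴ = 24.4 m/s
Converting: 24.4 m/s × 3.6 = 87.7 km/h

87.7 km/h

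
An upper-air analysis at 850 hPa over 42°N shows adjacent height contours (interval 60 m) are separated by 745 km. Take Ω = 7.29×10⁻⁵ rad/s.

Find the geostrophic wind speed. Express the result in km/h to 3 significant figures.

29.2 km/h

Coriolis parameter at 42°N:
f = 2Ω sin φ = 2 × 7.29×10⁻⁵ × sin 42° = 9.76×10⁻⁵ s⁻¹
Height gradient: |∂Z/∂n| = 60 m / 745000 m = 8.05×10⁻⁵
On a pressure surface, geostrophic balance gives V_g = (g/f)|∂Z/∂n|:
V_g = 9.81 × 8.05×10⁻⁵ / 9.76×10⁻⁵ = 8.10 m/s
Converting: 8.10 m/s × 3.6 = 29.2 km/h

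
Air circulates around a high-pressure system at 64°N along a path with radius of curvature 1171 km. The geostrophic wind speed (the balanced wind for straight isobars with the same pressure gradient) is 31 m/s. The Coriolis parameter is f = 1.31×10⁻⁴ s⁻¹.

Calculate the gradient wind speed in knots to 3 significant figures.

83.8 knots

Around a high, pressure-gradient force acts outward with centrifugal, so Coriolis balances both:
fV = (1/ρ)|∂P/∂n| + V²/R  →  V² − fR·V + fR·V_g = 0
With fR = 1.31×10⁻⁴ × 1171×10³ m = 153 m/s:
V = [fR − √((fR)² − 4 fR V_g)]/2 = [153 − √(153² − 4×153×31)]/2 = 43.1 m/s
Supergeostrophic (V > V_g = 31 m/s), as expected around a high.
Converting: 43.1 m/s × 1.944 = 83.8 knots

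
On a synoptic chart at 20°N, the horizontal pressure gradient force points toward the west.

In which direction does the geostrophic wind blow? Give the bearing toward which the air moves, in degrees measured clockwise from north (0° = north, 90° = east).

The pressure-gradient force points toward the west (bearing 270°).
Geostrophic balance: in the Northern Hemisphere the Coriolis force deflects motion to the right, so the geostrophic wind blows 90° to the right of the pressure-gradient force (low pressure on the left).
Rotating 270° by 90° clockwise gives 000° — the wind blows toward the north.

000°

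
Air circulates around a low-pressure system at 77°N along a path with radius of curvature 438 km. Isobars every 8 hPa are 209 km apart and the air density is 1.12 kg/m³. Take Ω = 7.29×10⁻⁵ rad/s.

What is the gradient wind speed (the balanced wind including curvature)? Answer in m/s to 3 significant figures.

18.5 m/s

Coriolis parameter at 77°N:
f = 2Ω sin φ = 2 × 7.29×10⁻⁵ × sin 77° = 1.42×10⁻⁴ s⁻¹
Pressure gradient: |∂P/∂n| = 800 Pa / 209000 m = 3.83×10⁻³ Pa/m
Geostrophic speed: V_g = |∂P/∂n|/(fρ) = 3.83×10⁻³/(1.42×10⁻⁴ × 1.12) = 24.1 m/s
Around a low, centrifugal force acts outward with Coriolis, so pressure-gradient force balances both:
(1/ρ)|∂P/∂n| = fV + V²/R  →  V² + fR·V − fR·V_g = 0
With fR = 1.42×10⁻⁴ × 438×10³ m = 62.2 m/s:
V = [−fR + √((fR)² + 4 fR V_g)]/2 = [−62.2 + √(62.2² + 4×62.2×24.1)]/2 = 18.5 m/s
Subgeostrophic (V < V_g = 24.1 m/s), as expected around a low.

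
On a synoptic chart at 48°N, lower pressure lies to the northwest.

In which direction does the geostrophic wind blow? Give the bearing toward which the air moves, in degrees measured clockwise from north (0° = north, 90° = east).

045°

The pressure-gradient force points toward the northwest (bearing 315°).
Geostrophic balance: in the Northern Hemisphere the Coriolis force deflects motion to the right, so the geostrophic wind blows 90° to the right of the pressure-gradient force (low pressure on the left).
Rotating 315° by 90° clockwise gives 045° — the wind blows toward the northeast.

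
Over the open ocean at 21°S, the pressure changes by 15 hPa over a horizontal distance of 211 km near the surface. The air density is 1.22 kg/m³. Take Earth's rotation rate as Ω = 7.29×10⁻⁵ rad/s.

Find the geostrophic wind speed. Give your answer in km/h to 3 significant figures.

Coriolis parameter at 21°S:
f = 2Ω sin φ = 2 × 7.29×10⁻⁵ × sin 21° = 5.23×10⁻⁵ s⁻¹
Pressure gradient: |∂P/∂n| = 1500 Pa / 211000 m = 7.11×10⁻³ Pa/m
Geostrophic balance (pressure-gradient force = Coriolis force):
V_g = (1/(fρ)) |∂P/∂n| = 7.11×10⁻³ / (5.23×10⁻⁵ × 1.22) = 112 m/s
Converting: 112 m/s × 3.6 = 401 km/h

401 km/h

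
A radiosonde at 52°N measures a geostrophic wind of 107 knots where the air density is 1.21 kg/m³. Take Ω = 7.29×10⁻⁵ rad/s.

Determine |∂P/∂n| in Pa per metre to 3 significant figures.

7.65×10⁻³ Pa/m

Coriolis parameter at 52°N:
f = 2Ω sin φ = 2 × 7.29×10⁻⁵ × sin 52° = 1.15×10⁻⁴ s⁻¹
Wind speed in SI: 107 knots = 55.0 m/s
Geostrophic balance rearranged: |∂P/∂n| = f ρ V_g
|∂P/∂n| = 1.15×10⁻⁴ × 1.21 × 55.0 = 7.65×10⁻³ Pa/m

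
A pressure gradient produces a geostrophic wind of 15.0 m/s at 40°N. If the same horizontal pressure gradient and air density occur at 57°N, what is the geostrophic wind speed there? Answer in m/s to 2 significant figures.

With the same pressure gradient and density, V_g ∝ 1/f ∝ 1/sin φ.
V₂ = V₁ · sin φ₁ / sin φ₂ = 15.0 × sin 40° / sin 57°
V₂ = 15.0 × 0.6428/0.8387 = 11 m/s

11 m/s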